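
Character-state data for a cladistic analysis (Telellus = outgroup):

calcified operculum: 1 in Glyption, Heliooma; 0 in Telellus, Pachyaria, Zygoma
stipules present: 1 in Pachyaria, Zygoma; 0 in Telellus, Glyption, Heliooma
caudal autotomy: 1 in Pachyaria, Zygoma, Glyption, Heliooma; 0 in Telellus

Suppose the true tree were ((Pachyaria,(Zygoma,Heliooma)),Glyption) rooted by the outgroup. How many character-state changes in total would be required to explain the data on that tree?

Map each character onto ((Pachyaria,(Zygoma,Heliooma)),Glyption) (rooted by Telellus) and count the minimum state changes it requires (Fitch parsimony):
calcified operculum: 2; stipules present: 2; caudal autotomy: 1.
Total tree length = 5.

5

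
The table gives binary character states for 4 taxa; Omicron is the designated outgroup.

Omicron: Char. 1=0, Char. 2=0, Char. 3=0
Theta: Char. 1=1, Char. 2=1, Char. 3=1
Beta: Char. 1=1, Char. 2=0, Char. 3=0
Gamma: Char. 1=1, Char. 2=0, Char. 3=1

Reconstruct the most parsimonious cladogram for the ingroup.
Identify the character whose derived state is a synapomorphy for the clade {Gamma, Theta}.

The outgroup has state '0' for every character, so '1' is the derived state throughout.
Char. 1 (derived state '1') is shared by all ingroup taxa — unites the whole ingroup.
Char. 2 (derived state '1') is unique to Theta (autapomorphy; uninformative for grouping).
Char. 3 (derived state '1') is shared by Gamma and Theta — a synapomorphy uniting that clade.
Most parsimonious ingroup topology: ((Theta,Gamma),Beta).
The clade {Gamma, Theta} is supported by Char. 3: its derived state '1' occurs in exactly those taxa and in no other taxon (including the outgroup).

Char. 3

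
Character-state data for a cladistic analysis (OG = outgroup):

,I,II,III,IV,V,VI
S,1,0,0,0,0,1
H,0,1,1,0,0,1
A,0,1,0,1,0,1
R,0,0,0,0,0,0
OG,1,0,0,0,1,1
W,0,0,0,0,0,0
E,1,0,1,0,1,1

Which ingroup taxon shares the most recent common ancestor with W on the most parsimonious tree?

Character polarity is set by the outgroup: the derived state is whichever differs from the outgroup's state, so for I, V, VI the derived state is '0', and for the remaining characters it is '1'.
I: derived state '0' in A, H, R, and W only — synapomorphy for {A, H, R, W}.
II (derived state '1') is shared by A and H — a synapomorphy uniting that clade.
III (state '1') occurs in E and H but conflicts with the nesting implied by the other characters — most parsimoniously interpreted as homoplasy.
IV (derived state '1') is unique to A (autapomorphy; uninformative for grouping).
Only A, H, R, S, and W show the derived state '0' for V, supporting them as a clade.
VI: derived state '0' in R and W only — synapomorphy for {R, W}.
Most parsimonious ingroup topology: (E,(((W,R),(H,A)),S)).
W and R form a cherry on this tree, so they are sister taxa.

R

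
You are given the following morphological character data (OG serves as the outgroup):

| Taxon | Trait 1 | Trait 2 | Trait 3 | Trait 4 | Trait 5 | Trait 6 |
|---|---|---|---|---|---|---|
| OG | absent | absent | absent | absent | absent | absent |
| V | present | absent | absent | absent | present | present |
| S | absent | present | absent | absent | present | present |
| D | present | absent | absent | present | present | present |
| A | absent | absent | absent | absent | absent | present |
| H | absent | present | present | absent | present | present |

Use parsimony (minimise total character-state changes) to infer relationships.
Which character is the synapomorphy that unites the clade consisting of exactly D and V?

Trait 1

The outgroup has state 'absent' for every character, so 'present' is the derived state throughout.
Only D and V show the derived state 'present' for Trait 1, supporting them as a clade.
Trait 2: derived state 'present' in H and S only — synapomorphy for {H, S}.
Trait 3 (derived state 'present') is unique to H (autapomorphy; uninformative for grouping).
Trait 4 (derived state 'present') is unique to D (autapomorphy; uninformative for grouping).
Trait 5 (derived state 'present') is shared by D, H, S, and V — a synapomorphy uniting that clade.
Trait 6 (derived state 'present') is shared by all ingroup taxa — unites the whole ingroup.
Most parsimonious ingroup topology: (((V,D),(S,H)),A).
The clade {D, V} is supported by Trait 1: its derived state 'present' occurs in exactly those taxa and in no other taxon (including the outgroup).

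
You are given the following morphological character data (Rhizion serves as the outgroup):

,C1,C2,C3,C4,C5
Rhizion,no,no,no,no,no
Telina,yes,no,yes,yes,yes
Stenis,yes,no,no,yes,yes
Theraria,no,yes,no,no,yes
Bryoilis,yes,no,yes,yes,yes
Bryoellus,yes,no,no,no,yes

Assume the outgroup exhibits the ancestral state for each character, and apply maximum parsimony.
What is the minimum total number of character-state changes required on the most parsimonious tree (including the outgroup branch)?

The outgroup has state 'no' for every character, so 'yes' is the derived state throughout.
C1: derived state 'yes' in Bryoellus, Bryoilis, Stenis, and Telina only — synapomorphy for {Bryoellus, Bryoilis, Stenis, Telina}.
C2 (derived state 'yes') is unique to Theraria (autapomorphy; uninformative for grouping).
C3: derived state 'yes' in Bryoilis and Telina only — synapomorphy for {Bryoilis, Telina}.
Only Bryoilis, Stenis, and Telina show the derived state 'yes' for C4, supporting them as a clade.
All ingroup taxa share the derived state 'yes' for C5; it defines the ingroup but does not resolve relationships within it.
Most parsimonious ingroup topology: ((((Telina,Bryoilis),Stenis),Bryoellus),Theraria).
Changes per character on this tree: C1: 1; C2: 1; C3: 1; C4: 1; C5: 1.
Total = 5.

5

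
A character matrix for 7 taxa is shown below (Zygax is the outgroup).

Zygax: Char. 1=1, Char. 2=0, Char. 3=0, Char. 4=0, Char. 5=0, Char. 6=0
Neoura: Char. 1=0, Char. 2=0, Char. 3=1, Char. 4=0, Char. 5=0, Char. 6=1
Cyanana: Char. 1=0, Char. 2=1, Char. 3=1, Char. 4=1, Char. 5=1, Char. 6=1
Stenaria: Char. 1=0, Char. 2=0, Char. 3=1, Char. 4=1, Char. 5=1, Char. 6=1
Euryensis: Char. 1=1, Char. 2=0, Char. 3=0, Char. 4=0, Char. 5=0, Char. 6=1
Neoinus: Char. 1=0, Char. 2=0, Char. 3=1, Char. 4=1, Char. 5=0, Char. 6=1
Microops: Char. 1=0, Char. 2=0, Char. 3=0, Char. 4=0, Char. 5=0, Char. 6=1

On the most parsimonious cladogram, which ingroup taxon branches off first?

Character polarity is set by the outgroup: the derived state is whichever differs from the outgroup's state, so for Char. 1 the derived state is '0', and for the remaining characters it is '1'.
Only Cyanana, Microops, Neoinus, Neoura, and Stenaria show the derived state '0' for Char. 1, supporting them as a clade.
Char. 2: derived state '1' in Cyanana only — an autapomorphy, so it tells us nothing about relationships among taxa.
Only Cyanana, Neoinus, Neoura, and Stenaria show the derived state '1' for Char. 3, supporting them as a clade.
Only Cyanana, Neoinus, and Stenaria show the derived state '1' for Char. 4, supporting them as a clade.
Only Cyanana and Stenaria show the derived state '1' for Char. 5, supporting them as a clade.
Char. 6 (derived state '1') is shared by all ingroup taxa — unites the whole ingroup.
Most parsimonious ingroup topology: (((Neoura,((Cyanana,Stenaria),Neoinus)),Microops),Euryensis).
Euryensis is sister to the clade containing all other ingroup taxa, so it is the earliest-diverging (most basal) ingroup lineage.

Euryensis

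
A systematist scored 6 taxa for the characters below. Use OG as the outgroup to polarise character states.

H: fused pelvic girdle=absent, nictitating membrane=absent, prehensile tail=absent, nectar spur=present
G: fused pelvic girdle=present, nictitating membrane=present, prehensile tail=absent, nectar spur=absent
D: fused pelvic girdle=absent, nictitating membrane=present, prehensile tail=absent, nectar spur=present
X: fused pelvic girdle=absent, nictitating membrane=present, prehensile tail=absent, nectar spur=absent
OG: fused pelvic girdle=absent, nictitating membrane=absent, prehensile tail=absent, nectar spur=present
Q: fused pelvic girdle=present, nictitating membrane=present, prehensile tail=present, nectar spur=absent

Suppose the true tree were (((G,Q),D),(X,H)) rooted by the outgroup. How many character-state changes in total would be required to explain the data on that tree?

Map each character onto (((G,Q),D),(X,H)) (rooted by OG) and count the minimum state changes it requires (Fitch parsimony):
fused pelvic girdle: 1; nictitating membrane: 2; prehensile tail: 1; nectar spur: 2.
Total tree length = 6.

6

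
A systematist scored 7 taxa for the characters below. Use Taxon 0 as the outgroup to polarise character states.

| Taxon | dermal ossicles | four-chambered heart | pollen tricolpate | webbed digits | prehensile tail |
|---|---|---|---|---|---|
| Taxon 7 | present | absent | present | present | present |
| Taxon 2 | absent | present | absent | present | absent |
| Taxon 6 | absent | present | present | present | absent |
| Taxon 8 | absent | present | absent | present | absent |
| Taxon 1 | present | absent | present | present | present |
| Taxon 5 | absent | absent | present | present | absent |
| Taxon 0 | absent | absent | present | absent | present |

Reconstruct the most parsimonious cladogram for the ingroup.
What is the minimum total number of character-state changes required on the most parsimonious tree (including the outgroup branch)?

Character polarity is set by the outgroup: the derived state is whichever differs from the outgroup's state, so for pollen tricolpate, prehensile tail the derived state is 'absent', and for the remaining characters it is 'present'.
dermal ossicles (derived state 'present') is shared by Taxon 1 and Taxon 7 — a synapomorphy uniting that clade.
four-chambered heart: derived state 'present' in Taxon 2, Taxon 6, and Taxon 8 only — synapomorphy for {Taxon 2, Taxon 6, Taxon 8}.
pollen tricolpate: derived state 'absent' in Taxon 2 and Taxon 8 only — synapomorphy for {Taxon 2, Taxon 8}.
All ingroup taxa share the derived state 'present' for webbed digits; it defines the ingroup but does not resolve relationships within it.
Only Taxon 2, Taxon 5, Taxon 6, and Taxon 8 show the derived state 'absent' for prehensile tail, supporting them as a clade.
Most parsimonious ingroup topology: ((Taxon 7,Taxon 1),(((Taxon 2,Taxon 8),Taxon 6),Taxon 5)).
Changes per character on this tree: dermal ossicles: 1; four-chambered heart: 1; pollen tricolpate: 1; webbed digits: 1; prehensile tail: 1.
Total = 5.

5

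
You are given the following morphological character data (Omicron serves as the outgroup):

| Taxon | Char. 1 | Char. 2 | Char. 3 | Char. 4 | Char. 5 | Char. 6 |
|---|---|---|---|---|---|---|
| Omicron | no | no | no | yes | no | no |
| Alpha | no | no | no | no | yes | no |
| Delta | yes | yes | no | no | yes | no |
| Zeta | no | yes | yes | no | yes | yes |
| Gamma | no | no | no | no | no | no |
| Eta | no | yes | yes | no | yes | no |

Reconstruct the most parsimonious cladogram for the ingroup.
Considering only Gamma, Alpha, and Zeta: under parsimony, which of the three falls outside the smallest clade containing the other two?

Character polarity is set by the outgroup: the derived state is whichever differs from the outgroup's state, so for Char. 4 the derived state is 'no', and for the remaining characters it is 'yes'.
Char. 1 (derived state 'yes') is unique to Delta (autapomorphy; uninformative for grouping).
Char. 2: derived state 'yes' in Delta, Eta, and Zeta only — synapomorphy for {Delta, Eta, Zeta}.
Char. 3 (derived state 'yes') is shared by Eta and Zeta — a synapomorphy uniting that clade.
All ingroup taxa share the derived state 'no' for Char. 4; it defines the ingroup but does not resolve relationships within it.
Char. 5 (derived state 'yes') is shared by Alpha, Delta, Eta, and Zeta — a synapomorphy uniting that clade.
Char. 6: derived state 'yes' in Zeta only — an autapomorphy, so it tells us nothing about relationships among taxa.
Most parsimonious ingroup topology: ((Alpha,(Delta,(Zeta,Eta))),Gamma).
Zeta and Alpha share a more recent common ancestor with each other than either does with Gamma, so Gamma is the least closely related of the three.

Gamma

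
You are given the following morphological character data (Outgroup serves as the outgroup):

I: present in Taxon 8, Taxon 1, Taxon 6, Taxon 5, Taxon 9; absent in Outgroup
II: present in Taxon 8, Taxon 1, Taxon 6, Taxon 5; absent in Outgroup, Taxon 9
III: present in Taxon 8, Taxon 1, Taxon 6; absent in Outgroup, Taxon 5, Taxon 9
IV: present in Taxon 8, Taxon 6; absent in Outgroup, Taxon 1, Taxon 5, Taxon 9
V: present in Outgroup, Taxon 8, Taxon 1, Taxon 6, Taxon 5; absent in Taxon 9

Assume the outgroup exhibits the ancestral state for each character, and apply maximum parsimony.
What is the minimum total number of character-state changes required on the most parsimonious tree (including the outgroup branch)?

5

Character polarity is set by the outgroup: the derived state is whichever differs from the outgroup's state, so for V the derived state is 'absent', and for the remaining characters it is 'present'.
I (derived state 'present') is shared by all ingroup taxa — unites the whole ingroup.
Only Taxon 1, Taxon 5, Taxon 6, and Taxon 8 show the derived state 'present' for II, supporting them as a clade.
Only Taxon 1, Taxon 6, and Taxon 8 show the derived state 'present' for III, supporting them as a clade.
Only Taxon 6 and Taxon 8 show the derived state 'present' for IV, supporting them as a clade.
V: derived state 'absent' in Taxon 9 only — an autapomorphy, so it tells us nothing about relationships among taxa.
Most parsimonious ingroup topology: ((((Taxon 8,Taxon 6),Taxon 1),Taxon 5),Taxon 9).
Changes per character on this tree: I: 1; II: 1; III: 1; IV: 1; V: 1.
Total = 5.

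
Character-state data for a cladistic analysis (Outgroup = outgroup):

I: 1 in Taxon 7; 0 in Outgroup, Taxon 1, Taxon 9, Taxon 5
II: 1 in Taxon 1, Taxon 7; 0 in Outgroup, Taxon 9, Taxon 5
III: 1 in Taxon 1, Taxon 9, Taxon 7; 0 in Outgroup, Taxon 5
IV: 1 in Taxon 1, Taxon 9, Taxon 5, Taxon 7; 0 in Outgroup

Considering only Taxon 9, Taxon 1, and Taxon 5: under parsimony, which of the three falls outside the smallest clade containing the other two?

Taxon 5

The outgroup has state '0' for every character, so '1' is the derived state throughout.
I: derived state '1' in Taxon 7 only — an autapomorphy, so it tells us nothing about relationships among taxa.
Only Taxon 1 and Taxon 7 show the derived state '1' for II, supporting them as a clade.
Only Taxon 1, Taxon 7, and Taxon 9 show the derived state '1' for III, supporting them as a clade.
IV (derived state '1') is shared by all ingroup taxa — unites the whole ingroup.
Most parsimonious ingroup topology: (((Taxon 1,Taxon 7),Taxon 9),Taxon 5).
Taxon 1 and Taxon 9 share a more recent common ancestor with each other than either does with Taxon 5, so Taxon 5 is the least closely related of the three.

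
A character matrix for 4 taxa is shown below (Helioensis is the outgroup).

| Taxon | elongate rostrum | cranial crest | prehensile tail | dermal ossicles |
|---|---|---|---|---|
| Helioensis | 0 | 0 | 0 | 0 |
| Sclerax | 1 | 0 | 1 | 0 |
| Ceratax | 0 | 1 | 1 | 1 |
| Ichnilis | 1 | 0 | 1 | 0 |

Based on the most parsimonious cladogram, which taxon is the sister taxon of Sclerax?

Ichnilis

The outgroup has state '0' for every character, so '1' is the derived state throughout.
elongate rostrum: derived state '1' in Ichnilis and Sclerax only — synapomorphy for {Ichnilis, Sclerax}.
cranial crest: derived state '1' in Ceratax only — an autapomorphy, so it tells us nothing about relationships among taxa.
prehensile tail (derived state '1') is shared by all ingroup taxa — unites the whole ingroup.
dermal ossicles (derived state '1') is unique to Ceratax (autapomorphy; uninformative for grouping).
Most parsimonious ingroup topology: ((Sclerax,Ichnilis),Ceratax).
Sclerax and Ichnilis form a cherry on this tree, so they are sister taxa.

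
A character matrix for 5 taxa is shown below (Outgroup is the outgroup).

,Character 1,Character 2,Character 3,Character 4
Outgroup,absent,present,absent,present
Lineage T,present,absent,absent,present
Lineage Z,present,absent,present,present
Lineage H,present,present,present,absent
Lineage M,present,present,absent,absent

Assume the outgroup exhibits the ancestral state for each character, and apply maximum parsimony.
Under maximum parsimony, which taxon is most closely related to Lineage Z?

Character polarity is set by the outgroup: the derived state is whichever differs from the outgroup's state, so for Character 2, Character 4 the derived state is 'absent', and for the remaining characters it is 'present'.
All ingroup taxa share the derived state 'present' for Character 1; it defines the ingroup but does not resolve relationships within it.
Character 2 (derived state 'absent') is shared by Lineage T and Lineage Z — a synapomorphy uniting that clade.
Character 3 (state 'present') occurs in Lineage H and Lineage Z but conflicts with the nesting implied by the other characters — most parsimoniously interpreted as homoplasy.
Character 4: derived state 'absent' in Lineage H and Lineage M only — synapomorphy for {Lineage H, Lineage M}.
Most parsimonious ingroup topology: ((Lineage T,Lineage Z),(Lineage H,Lineage M)).
Lineage Z and Lineage T form a cherry on this tree, so they are sister taxa.

Lineage T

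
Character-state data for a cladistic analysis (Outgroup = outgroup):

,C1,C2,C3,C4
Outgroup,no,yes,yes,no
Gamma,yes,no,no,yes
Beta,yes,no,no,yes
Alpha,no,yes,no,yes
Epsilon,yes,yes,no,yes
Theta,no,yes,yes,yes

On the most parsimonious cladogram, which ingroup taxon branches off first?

Theta

Character polarity is set by the outgroup: the derived state is whichever differs from the outgroup's state, so for C2, C3 the derived state is 'no', and for the remaining characters it is 'yes'.
C1 (derived state 'yes') is shared by Beta, Epsilon, and Gamma — a synapomorphy uniting that clade.
Only Beta and Gamma show the derived state 'no' for C2, supporting them as a clade.
C3 (derived state 'no') is shared by Alpha, Beta, Epsilon, and Gamma — a synapomorphy uniting that clade.
C4 (derived state 'yes') is shared by all ingroup taxa — unites the whole ingroup.
Most parsimonious ingroup topology: ((((Gamma,Beta),Epsilon),Alpha),Theta).
Theta is sister to the clade containing all other ingroup taxa, so it is the earliest-diverging (most basal) ingroup lineage.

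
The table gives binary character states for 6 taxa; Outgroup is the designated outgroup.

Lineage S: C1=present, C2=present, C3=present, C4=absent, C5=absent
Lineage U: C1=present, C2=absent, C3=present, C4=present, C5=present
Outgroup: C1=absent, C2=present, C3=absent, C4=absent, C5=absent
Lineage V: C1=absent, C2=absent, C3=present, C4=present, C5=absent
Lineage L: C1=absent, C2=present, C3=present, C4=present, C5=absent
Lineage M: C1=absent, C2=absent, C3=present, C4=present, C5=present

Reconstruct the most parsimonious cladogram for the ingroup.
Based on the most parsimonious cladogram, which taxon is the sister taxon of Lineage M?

Lineage U

Character polarity is set by the outgroup: the derived state is whichever differs from the outgroup's state, so for C2 the derived state is 'absent', and for the remaining characters it is 'present'.
C1 (state 'present') occurs in Lineage S and Lineage U but conflicts with the nesting implied by the other characters — most parsimoniously interpreted as homoplasy.
C2: derived state 'absent' in Lineage M, Lineage U, and Lineage V only — synapomorphy for {Lineage M, Lineage U, Lineage V}.
All ingroup taxa share the derived state 'present' for C3; it defines the ingroup but does not resolve relationships within it.
C4: derived state 'present' in Lineage L, Lineage M, Lineage U, and Lineage V only — synapomorphy for {Lineage L, Lineage M, Lineage U, Lineage V}.
C5: derived state 'present' in Lineage M and Lineage U only — synapomorphy for {Lineage M, Lineage U}.
Most parsimonious ingroup topology: ((((Lineage U,Lineage M),Lineage V),Lineage L),Lineage S).
Lineage M and Lineage U form a cherry on this tree, so they are sister taxa.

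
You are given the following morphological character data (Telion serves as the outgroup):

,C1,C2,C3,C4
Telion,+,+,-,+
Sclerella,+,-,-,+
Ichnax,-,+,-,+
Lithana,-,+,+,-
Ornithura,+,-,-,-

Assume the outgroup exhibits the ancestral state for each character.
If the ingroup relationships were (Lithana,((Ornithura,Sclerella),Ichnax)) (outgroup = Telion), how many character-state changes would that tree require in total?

6

Map each character onto (Lithana,((Ornithura,Sclerella),Ichnax)) (rooted by Telion) and count the minimum state changes it requires (Fitch parsimony):
C1: 2; C2: 1; C3: 1; C4: 2.
Total tree length = 6.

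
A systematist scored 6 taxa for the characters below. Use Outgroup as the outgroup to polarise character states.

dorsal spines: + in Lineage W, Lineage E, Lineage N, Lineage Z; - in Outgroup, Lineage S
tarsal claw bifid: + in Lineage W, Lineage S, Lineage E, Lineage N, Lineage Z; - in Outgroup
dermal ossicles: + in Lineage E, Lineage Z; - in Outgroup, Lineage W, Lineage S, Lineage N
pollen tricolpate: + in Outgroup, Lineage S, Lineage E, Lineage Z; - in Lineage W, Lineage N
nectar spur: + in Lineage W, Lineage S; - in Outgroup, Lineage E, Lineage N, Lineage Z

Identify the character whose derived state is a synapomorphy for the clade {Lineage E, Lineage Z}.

Character polarity is set by the outgroup: the derived state is whichever differs from the outgroup's state, so for pollen tricolpate the derived state is '-', and for the remaining characters it is '+'.
dorsal spines: derived state '+' in Lineage E, Lineage N, Lineage W, and Lineage Z only — synapomorphy for {Lineage E, Lineage N, Lineage W, Lineage Z}.
tarsal claw bifid (derived state '+') is shared by all ingroup taxa — unites the whole ingroup.
dermal ossicles: derived state '+' in Lineage E and Lineage Z only — synapomorphy for {Lineage E, Lineage Z}.
pollen tricolpate (derived state '-') is shared by Lineage N and Lineage W — a synapomorphy uniting that clade.
nectar spur (state '+') occurs in Lineage S and Lineage W but conflicts with the nesting implied by the other characters — most parsimoniously interpreted as homoplasy.
Most parsimonious ingroup topology: (((Lineage W,Lineage N),(Lineage E,Lineage Z)),Lineage S).
The clade {Lineage E, Lineage Z} is supported by dermal ossicles: its derived state '+' occurs in exactly those taxa and in no other taxon (including the outgroup).

dermal ossicles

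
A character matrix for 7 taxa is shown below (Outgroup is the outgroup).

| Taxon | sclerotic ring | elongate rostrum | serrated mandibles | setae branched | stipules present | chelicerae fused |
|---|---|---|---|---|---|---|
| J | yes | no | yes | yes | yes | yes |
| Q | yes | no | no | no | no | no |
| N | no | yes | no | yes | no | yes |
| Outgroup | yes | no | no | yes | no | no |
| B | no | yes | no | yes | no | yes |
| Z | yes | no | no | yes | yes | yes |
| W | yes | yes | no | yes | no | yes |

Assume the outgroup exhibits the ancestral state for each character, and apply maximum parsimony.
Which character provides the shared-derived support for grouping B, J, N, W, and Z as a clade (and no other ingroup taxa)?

Character polarity is set by the outgroup: the derived state is whichever differs from the outgroup's state, so for sclerotic ring, setae branched the derived state is 'no', and for the remaining characters it is 'yes'.
Only B and N show the derived state 'no' for sclerotic ring, supporting them as a clade.
Only B, N, and W show the derived state 'yes' for elongate rostrum, supporting them as a clade.
serrated mandibles (derived state 'yes') is unique to J (autapomorphy; uninformative for grouping).
setae branched: derived state 'no' in Q only — an autapomorphy, so it tells us nothing about relationships among taxa.
stipules present: derived state 'yes' in J and Z only — synapomorphy for {J, Z}.
Only B, J, N, W, and Z show the derived state 'yes' for chelicerae fused, supporting them as a clade.
Most parsimonious ingroup topology: (((W,(B,N)),(J,Z)),Q).
The clade {B, J, N, W, Z} is supported by chelicerae fused: its derived state 'yes' occurs in exactly those taxa and in no other taxon (including the outgroup).

chelicerae fused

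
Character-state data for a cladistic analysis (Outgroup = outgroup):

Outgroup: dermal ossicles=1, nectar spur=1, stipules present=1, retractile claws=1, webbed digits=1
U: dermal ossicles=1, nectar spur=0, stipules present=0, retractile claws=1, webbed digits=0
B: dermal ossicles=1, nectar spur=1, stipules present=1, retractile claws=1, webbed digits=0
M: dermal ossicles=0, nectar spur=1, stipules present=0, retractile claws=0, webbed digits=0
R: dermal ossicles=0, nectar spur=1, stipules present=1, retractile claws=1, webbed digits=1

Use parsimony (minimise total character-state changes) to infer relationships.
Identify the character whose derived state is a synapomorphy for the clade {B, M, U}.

webbed digits

The outgroup has state '1' for every character, so '0' is the derived state throughout.
dermal ossicles (state '0') occurs in M and R but conflicts with the nesting implied by the other characters — most parsimoniously interpreted as homoplasy.
nectar spur: derived state '0' in U only — an autapomorphy, so it tells us nothing about relationships among taxa.
stipules present: derived state '0' in M and U only — synapomorphy for {M, U}.
retractile claws (derived state '0') is unique to M (autapomorphy; uninformative for grouping).
webbed digits: derived state '0' in B, M, and U only — synapomorphy for {B, M, U}.
Most parsimonious ingroup topology: (((U,M),B),R).
The clade {B, M, U} is supported by webbed digits: its derived state '0' occurs in exactly those taxa and in no other taxon (including the outgroup).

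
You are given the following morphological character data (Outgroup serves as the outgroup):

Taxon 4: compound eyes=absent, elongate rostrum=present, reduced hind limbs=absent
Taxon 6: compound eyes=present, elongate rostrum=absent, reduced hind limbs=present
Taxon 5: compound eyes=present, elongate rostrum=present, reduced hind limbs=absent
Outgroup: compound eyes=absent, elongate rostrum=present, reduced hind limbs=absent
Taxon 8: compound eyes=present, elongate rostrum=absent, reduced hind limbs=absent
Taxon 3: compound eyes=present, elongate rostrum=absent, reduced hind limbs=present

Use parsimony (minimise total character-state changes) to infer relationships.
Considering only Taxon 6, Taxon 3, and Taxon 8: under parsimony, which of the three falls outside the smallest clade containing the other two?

Character polarity is set by the outgroup: the derived state is whichever differs from the outgroup's state, so for elongate rostrum the derived state is 'absent', and for the remaining characters it is 'present'.
Only Taxon 3, Taxon 5, Taxon 6, and Taxon 8 show the derived state 'present' for compound eyes, supporting them as a clade.
elongate rostrum: derived state 'absent' in Taxon 3, Taxon 6, and Taxon 8 only — synapomorphy for {Taxon 3, Taxon 6, Taxon 8}.
reduced hind limbs: derived state 'present' in Taxon 3 and Taxon 6 only — synapomorphy for {Taxon 3, Taxon 6}.
Most parsimonious ingroup topology: (Taxon 4,(((Taxon 6,Taxon 3),Taxon 8),Taxon 5)).
Taxon 3 and Taxon 6 share a more recent common ancestor with each other than either does with Taxon 8, so Taxon 8 is the least closely related of the three.

Taxon 8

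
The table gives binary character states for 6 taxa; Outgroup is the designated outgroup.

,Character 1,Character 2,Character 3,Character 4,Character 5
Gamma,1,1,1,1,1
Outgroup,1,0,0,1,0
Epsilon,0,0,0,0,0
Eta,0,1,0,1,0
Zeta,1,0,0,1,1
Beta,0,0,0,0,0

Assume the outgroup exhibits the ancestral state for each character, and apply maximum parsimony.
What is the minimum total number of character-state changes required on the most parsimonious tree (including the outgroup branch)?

6

Character polarity is set by the outgroup: the derived state is whichever differs from the outgroup's state, so for Character 1, Character 4 the derived state is '0', and for the remaining characters it is '1'.
Only Beta, Epsilon, and Eta show the derived state '0' for Character 1, supporting them as a clade.
Character 2 groups Eta and Gamma, which is incompatible with the clades supported by the remaining characters; treating it as convergent (homoplasy) costs fewer steps than any alternative tree.
Character 3: derived state '1' in Gamma only — an autapomorphy, so it tells us nothing about relationships among taxa.
Character 4: derived state '0' in Beta and Epsilon only — synapomorphy for {Beta, Epsilon}.
Character 5 (derived state '1') is shared by Gamma and Zeta — a synapomorphy uniting that clade.
Most parsimonious ingroup topology: ((Gamma,Zeta),((Epsilon,Beta),Eta)).
Changes per character on this tree: Character 1: 1; Character 2: 2; Character 3: 1; Character 4: 1; Character 5: 1.
Total = 6.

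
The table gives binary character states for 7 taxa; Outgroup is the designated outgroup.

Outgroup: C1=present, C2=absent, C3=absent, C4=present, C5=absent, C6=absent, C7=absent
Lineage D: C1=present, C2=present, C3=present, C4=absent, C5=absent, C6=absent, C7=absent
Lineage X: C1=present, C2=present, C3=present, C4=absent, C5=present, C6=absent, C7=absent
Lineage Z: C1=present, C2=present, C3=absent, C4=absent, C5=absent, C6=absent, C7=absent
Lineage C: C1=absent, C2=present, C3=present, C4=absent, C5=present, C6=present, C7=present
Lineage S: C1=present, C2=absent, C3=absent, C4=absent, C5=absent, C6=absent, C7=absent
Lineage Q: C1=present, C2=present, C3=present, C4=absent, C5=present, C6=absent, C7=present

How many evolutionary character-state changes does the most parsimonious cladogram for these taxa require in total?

7

Character polarity is set by the outgroup: the derived state is whichever differs from the outgroup's state, so for C1, C4 the derived state is 'absent', and for the remaining characters it is 'present'.
C1: derived state 'absent' in Lineage C only — an autapomorphy, so it tells us nothing about relationships among taxa.
Only Lineage C, Lineage D, Lineage Q, Lineage X, and Lineage Z show the derived state 'present' for C2, supporting them as a clade.
C3 (derived state 'present') is shared by Lineage C, Lineage D, Lineage Q, and Lineage X — a synapomorphy uniting that clade.
C4 (derived state 'absent') is shared by all ingroup taxa — unites the whole ingroup.
C5 (derived state 'present') is shared by Lineage C, Lineage Q, and Lineage X — a synapomorphy uniting that clade.
C6: derived state 'present' in Lineage C only — an autapomorphy, so it tells us nothing about relationships among taxa.
C7: derived state 'present' in Lineage C and Lineage Q only — synapomorphy for {Lineage C, Lineage Q}.
Most parsimonious ingroup topology: (((((Lineage C,Lineage Q),Lineage X),Lineage D),Lineage Z),Lineage S).
Changes per character on this tree: C1: 1; C2: 1; C3: 1; C4: 1; C5: 1; C6: 1; C7: 1.
Total = 7.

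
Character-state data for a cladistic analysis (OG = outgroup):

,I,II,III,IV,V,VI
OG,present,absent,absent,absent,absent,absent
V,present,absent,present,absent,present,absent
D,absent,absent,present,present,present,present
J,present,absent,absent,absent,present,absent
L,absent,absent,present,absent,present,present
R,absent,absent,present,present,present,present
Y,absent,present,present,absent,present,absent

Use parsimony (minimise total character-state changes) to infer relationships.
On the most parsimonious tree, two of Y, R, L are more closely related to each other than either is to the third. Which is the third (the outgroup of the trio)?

Character polarity is set by the outgroup: the derived state is whichever differs from the outgroup's state, so for I the derived state is 'absent', and for the remaining characters it is 'present'.
I (derived state 'absent') is shared by D, L, R, and Y — a synapomorphy uniting that clade.
II: derived state 'present' in Y only — an autapomorphy, so it tells us nothing about relationships among taxa.
Only D, L, R, V, and Y show the derived state 'present' for III, supporting them as a clade.
IV: derived state 'present' in D and R only — synapomorphy for {D, R}.
All ingroup taxa share the derived state 'present' for V; it defines the ingroup but does not resolve relationships within it.
VI (derived state 'present') is shared by D, L, and R — a synapomorphy uniting that clade.
Most parsimonious ingroup topology: ((V,(((D,R),L),Y)),J).
R and L share a more recent common ancestor with each other than either does with Y, so Y is the least closely related of the three.

Y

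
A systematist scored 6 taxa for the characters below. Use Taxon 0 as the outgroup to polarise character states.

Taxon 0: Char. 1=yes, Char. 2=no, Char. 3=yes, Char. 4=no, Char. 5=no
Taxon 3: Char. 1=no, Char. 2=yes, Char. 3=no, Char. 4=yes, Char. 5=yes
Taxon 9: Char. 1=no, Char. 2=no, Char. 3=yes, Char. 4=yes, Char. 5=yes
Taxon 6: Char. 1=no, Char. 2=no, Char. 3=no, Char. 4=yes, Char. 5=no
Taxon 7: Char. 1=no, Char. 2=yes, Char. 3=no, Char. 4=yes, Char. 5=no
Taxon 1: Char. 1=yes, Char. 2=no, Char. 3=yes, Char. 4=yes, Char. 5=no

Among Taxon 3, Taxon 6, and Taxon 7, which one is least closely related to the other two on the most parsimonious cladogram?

Taxon 6

Character polarity is set by the outgroup: the derived state is whichever differs from the outgroup's state, so for Char. 1, Char. 3 the derived state is 'no', and for the remaining characters it is 'yes'.
Char. 1 (derived state 'no') is shared by Taxon 3, Taxon 6, Taxon 7, and Taxon 9 — a synapomorphy uniting that clade.
Char. 2 (derived state 'yes') is shared by Taxon 3 and Taxon 7 — a synapomorphy uniting that clade.
Only Taxon 3, Taxon 6, and Taxon 7 show the derived state 'no' for Char. 3, supporting them as a clade.
Char. 4 (derived state 'yes') is shared by all ingroup taxa — unites the whole ingroup.
Char. 5 (state 'yes') occurs in Taxon 3 and Taxon 9 but conflicts with the nesting implied by the other characters — most parsimoniously interpreted as homoplasy.
Most parsimonious ingroup topology: ((((Taxon 3,Taxon 7),Taxon 6),Taxon 9),Taxon 1).
Taxon 3 and Taxon 7 share a more recent common ancestor with each other than either does with Taxon 6, so Taxon 6 is the least closely related of the three.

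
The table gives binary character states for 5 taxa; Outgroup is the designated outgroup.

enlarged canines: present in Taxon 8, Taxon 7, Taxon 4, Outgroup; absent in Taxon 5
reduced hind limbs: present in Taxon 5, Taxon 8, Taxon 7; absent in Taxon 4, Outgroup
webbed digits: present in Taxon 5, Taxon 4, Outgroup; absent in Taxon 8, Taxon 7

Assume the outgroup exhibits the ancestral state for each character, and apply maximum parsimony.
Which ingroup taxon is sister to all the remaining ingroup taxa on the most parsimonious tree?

Character polarity is set by the outgroup: the derived state is whichever differs from the outgroup's state, so for enlarged canines, webbed digits the derived state is 'absent', and for the remaining characters it is 'present'.
enlarged canines (derived state 'absent') is unique to Taxon 5 (autapomorphy; uninformative for grouping).
Only Taxon 5, Taxon 7, and Taxon 8 show the derived state 'present' for reduced hind limbs, supporting them as a clade.
webbed digits: derived state 'absent' in Taxon 7 and Taxon 8 only — synapomorphy for {Taxon 7, Taxon 8}.
Most parsimonious ingroup topology: (((Taxon 7,Taxon 8),Taxon 5),Taxon 4).
Taxon 4 is sister to the clade containing all other ingroup taxa, so it is the earliest-diverging (most basal) ingroup lineage.

Taxon 4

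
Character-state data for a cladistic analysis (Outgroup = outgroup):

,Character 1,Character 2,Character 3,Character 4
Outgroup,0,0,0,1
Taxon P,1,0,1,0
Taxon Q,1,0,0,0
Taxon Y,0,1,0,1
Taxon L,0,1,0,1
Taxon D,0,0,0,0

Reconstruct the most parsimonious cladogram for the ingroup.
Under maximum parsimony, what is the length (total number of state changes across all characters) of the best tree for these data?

4

Character polarity is set by the outgroup: the derived state is whichever differs from the outgroup's state, so for Character 4 the derived state is '0', and for the remaining characters it is '1'.
Only Taxon P and Taxon Q show the derived state '1' for Character 1, supporting them as a clade.
Character 2 (derived state '1') is shared by Taxon L and Taxon Y — a synapomorphy uniting that clade.
Character 3 (derived state '1') is unique to Taxon P (autapomorphy; uninformative for grouping).
Character 4 (derived state '0') is shared by Taxon D, Taxon P, and Taxon Q — a synapomorphy uniting that clade.
Most parsimonious ingroup topology: (((Taxon P,Taxon Q),Taxon D),(Taxon Y,Taxon L)).
Changes per character on this tree: Character 1: 1; Character 2: 1; Character 3: 1; Character 4: 1.
Total = 4.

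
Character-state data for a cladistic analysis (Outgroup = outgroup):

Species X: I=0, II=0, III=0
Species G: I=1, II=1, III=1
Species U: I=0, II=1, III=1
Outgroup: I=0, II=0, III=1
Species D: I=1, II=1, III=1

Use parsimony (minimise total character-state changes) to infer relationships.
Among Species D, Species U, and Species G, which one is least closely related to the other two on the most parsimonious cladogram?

Character polarity is set by the outgroup: the derived state is whichever differs from the outgroup's state, so for III the derived state is '0', and for the remaining characters it is '1'.
Only Species D and Species G show the derived state '1' for I, supporting them as a clade.
Only Species D, Species G, and Species U show the derived state '1' for II, supporting them as a clade.
III: derived state '0' in Species X only — an autapomorphy, so it tells us nothing about relationships among taxa.
Most parsimonious ingroup topology: (((Species G,Species D),Species U),Species X).
Species G and Species D share a more recent common ancestor with each other than either does with Species U, so Species U is the least closely related of the three.

Species U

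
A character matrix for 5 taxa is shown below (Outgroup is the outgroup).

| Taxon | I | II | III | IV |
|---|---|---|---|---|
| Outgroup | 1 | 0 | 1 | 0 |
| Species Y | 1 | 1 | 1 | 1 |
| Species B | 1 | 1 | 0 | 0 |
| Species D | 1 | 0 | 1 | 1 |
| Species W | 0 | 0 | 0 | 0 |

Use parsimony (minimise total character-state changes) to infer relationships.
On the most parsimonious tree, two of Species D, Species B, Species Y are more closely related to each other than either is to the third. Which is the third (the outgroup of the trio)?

Character polarity is set by the outgroup: the derived state is whichever differs from the outgroup's state, so for I, III the derived state is '0', and for the remaining characters it is '1'.
I: derived state '0' in Species W only — an autapomorphy, so it tells us nothing about relationships among taxa.
II (state '1') occurs in Species B and Species Y but conflicts with the nesting implied by the other characters — most parsimoniously interpreted as homoplasy.
Only Species B and Species W show the derived state '0' for III, supporting them as a clade.
IV: derived state '1' in Species D and Species Y only — synapomorphy for {Species D, Species Y}.
Most parsimonious ingroup topology: ((Species Y,Species D),(Species B,Species W)).
Species Y and Species D share a more recent common ancestor with each other than either does with Species B, so Species B is the least closely related of the three.

Species B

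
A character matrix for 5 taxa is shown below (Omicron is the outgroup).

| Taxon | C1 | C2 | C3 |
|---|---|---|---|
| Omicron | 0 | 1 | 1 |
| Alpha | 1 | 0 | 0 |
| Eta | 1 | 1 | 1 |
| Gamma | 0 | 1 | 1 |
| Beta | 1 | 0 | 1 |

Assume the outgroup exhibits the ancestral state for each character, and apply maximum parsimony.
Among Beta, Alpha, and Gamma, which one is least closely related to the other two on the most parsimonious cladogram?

Gamma

Character polarity is set by the outgroup: the derived state is whichever differs from the outgroup's state, so for C2, C3 the derived state is '0', and for the remaining characters it is '1'.
Only Alpha, Beta, and Eta show the derived state '1' for C1, supporting them as a clade.
C2: derived state '0' in Alpha and Beta only — synapomorphy for {Alpha, Beta}.
C3: derived state '0' in Alpha only — an autapomorphy, so it tells us nothing about relationships among taxa.
Most parsimonious ingroup topology: (((Alpha,Beta),Eta),Gamma).
Alpha and Beta share a more recent common ancestor with each other than either does with Gamma, so Gamma is the least closely related of the three.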